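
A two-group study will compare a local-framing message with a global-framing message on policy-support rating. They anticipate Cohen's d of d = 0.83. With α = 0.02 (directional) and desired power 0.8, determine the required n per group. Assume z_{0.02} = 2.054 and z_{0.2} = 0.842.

For two independent groups with equal n: n = 2·((z_{α} + z_β) / d)².
z_{α} + z_β = 2.054 + 0.842 = 2.896.
n = 2 × (2.896 / 0.83)² = 2 × 3.489² = 2 × 12.17 = 24.3.
Round up to the next whole participant.

n = 25 per group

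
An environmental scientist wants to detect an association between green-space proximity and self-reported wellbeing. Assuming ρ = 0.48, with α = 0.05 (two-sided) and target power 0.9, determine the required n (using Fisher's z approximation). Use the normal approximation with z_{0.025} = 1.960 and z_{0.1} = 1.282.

Fisher's z: C = ½·ln((1+r)/(1−r)) = ½·ln(2.8462) = 0.5230.
n = ((z_{α/2} + z_β)/C)² + 3.
(1.960 + 1.282) / 0.5230 = 3.242 / 0.5230 = 6.199.
n = 6.199² + 3 = 38.43 + 3 = 41.4.
Round up.

n = 42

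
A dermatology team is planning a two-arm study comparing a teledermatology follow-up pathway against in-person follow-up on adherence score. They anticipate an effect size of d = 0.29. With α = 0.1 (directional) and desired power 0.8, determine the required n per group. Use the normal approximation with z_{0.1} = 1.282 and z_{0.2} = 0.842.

n = 108 per group

For two independent groups with equal n: n = 2·((z_{α} + z_β) / d)².
z_{α} + z_β = 1.282 + 0.842 = 2.124.
n = 2 × (2.124 / 0.29)² = 2 × 7.324² = 2 × 53.64 = 107.3.
Round up to the next whole participant.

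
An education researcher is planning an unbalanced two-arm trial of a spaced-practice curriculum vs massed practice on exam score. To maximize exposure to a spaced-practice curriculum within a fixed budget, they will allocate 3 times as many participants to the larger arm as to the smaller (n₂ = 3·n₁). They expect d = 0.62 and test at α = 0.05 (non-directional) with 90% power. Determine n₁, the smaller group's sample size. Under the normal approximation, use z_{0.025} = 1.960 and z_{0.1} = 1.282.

n₁ = 37

With allocation ratio k = n₂/n₁ = 3, Var(x̄₁−x̄₂) = σ²(1/n₁ + 1/(k·n₁)) = σ²·(k+1)/(k·n₁).
So n₁ = (1 + 1/k)·((z_{α/2} + z_β)/d)² = 1.333 × (3.242/0.62)².
n₁ = 1.333 × 27.34 = 36.5.
Round up: n₁ = 37, giving n₂ = 3 × 37 = 111.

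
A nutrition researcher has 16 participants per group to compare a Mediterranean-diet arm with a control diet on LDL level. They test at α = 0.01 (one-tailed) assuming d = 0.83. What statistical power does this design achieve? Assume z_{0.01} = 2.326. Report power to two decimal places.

power ≈ 0.51

For two equal groups, power = Φ(d·√(n/2) − z_{α}).
d·√(n/2) = 0.83 × √(16/2) = 0.83 × 2.828 = 2.348.
z_β = 2.348 − 2.326 = 0.022.
Power = Φ(0.022) = 0.509.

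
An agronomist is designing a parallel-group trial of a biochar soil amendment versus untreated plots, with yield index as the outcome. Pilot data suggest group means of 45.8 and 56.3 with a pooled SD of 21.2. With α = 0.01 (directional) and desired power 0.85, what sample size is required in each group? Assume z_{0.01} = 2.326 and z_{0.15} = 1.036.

Cohen's d = |M₁ − M₂| / SD_pooled = |45.8 − 56.3| / 21.2 = 10.5 / 21.2 = 0.495.
For two independent groups with equal n: n = 2·((z_{α} + z_β) / d)².
z_{α} + z_β = 2.326 + 1.036 = 3.362.
n = 2 × (3.362 / 0.495)² = 2 × 6.792² = 2 × 46.13 = 92.3.
Round up to the next whole participant.

n = 93 per group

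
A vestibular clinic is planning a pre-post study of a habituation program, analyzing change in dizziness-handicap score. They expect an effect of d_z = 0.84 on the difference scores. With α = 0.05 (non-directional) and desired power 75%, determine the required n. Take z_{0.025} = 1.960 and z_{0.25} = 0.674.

n = 10 pairs

For a paired (one-sample on differences) test: n = ((z_{α/2} + z_β) / d)².
z_{α/2} + z_β = 1.960 + 0.674 = 2.634.
n = (2.634 / 0.84)² = 3.136² = 9.83.
Round up.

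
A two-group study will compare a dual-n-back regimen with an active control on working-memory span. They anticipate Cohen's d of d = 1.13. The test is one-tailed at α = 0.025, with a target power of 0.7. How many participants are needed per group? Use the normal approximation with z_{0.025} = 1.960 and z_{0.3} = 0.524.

n = 10 per group

For two independent groups with equal n: n = 2·((z_{α} + z_β) / d)².
z_{α} + z_β = 1.960 + 0.524 = 2.484.
n = 2 × (2.484 / 1.13)² = 2 × 2.198² = 2 × 4.83 = 9.7.
Round up to the next whole participant.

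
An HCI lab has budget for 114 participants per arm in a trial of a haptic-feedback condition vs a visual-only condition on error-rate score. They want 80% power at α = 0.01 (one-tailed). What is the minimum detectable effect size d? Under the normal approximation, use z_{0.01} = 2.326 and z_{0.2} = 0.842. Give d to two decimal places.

d_min ≈ 0.42

For two independent groups of n = 114 each: d_min = (z_{α} + z_β)·√(2/n).
z-sum = 2.326 + 0.842 = 3.168.
d_min = 3.168 × √(2/114) = 3.168 × 0.1325 = 0.420.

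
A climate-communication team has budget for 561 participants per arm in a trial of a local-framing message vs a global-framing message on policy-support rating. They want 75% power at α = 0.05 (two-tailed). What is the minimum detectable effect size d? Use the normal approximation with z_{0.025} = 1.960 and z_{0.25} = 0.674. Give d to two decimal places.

d_min ≈ 0.16

For two independent groups of n = 561 each: d_min = (z_{α/2} + z_β)·√(2/n).
z-sum = 1.960 + 0.674 = 2.634.
d_min = 2.634 × √(2/561) = 2.634 × 0.0597 = 0.157.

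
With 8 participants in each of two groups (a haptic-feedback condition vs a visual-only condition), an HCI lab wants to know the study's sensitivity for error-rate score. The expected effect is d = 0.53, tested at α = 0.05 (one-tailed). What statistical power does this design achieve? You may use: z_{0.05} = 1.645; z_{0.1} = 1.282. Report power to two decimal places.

For two equal groups, power = Φ(d·√(n/2) − z_{α}).
d·√(n/2) = 0.53 × √(8/2) = 0.53 × 2.000 = 1.060.
z_β = 1.060 − 1.645 = -0.585.
Power = Φ(-0.585) = 0.279.

power ≈ 0.28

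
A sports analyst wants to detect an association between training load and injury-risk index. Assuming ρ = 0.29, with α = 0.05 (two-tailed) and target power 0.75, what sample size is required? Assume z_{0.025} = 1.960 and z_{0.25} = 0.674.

Fisher's z: C = ½·ln((1+r)/(1−r)) = ½·ln(1.8169) = 0.2986.
n = ((z_{α/2} + z_β)/C)² + 3.
(1.960 + 0.674) / 0.2986 = 2.634 / 0.2986 = 8.821.
n = 8.821² + 3 = 77.81 + 3 = 80.8.
Round up.

n = 81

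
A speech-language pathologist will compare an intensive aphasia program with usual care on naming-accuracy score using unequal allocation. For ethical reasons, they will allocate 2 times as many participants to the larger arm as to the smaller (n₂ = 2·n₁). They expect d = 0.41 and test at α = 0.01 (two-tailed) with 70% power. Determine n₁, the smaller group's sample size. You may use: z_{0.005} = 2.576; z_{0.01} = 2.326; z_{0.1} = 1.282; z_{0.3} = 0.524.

With allocation ratio k = n₂/n₁ = 2, Var(x̄₁−x̄₂) = σ²(1/n₁ + 1/(k·n₁)) = σ²·(k+1)/(k·n₁).
So n₁ = (1 + 1/k)·((z_{α/2} + z_β)/d)² = 1.500 × (3.100/0.41)².
n₁ = 1.500 × 57.17 = 85.8.
Round up: n₁ = 86, giving n₂ = 2 × 86 = 172.

n₁ = 86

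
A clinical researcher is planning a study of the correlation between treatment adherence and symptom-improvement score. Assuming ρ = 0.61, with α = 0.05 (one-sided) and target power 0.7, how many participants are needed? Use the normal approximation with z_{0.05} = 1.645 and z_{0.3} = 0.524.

n = 13

Fisher's z: C = ½·ln((1+r)/(1−r)) = ½·ln(4.1282) = 0.7089.
n = ((z_{α} + z_β)/C)² + 3.
(1.645 + 0.524) / 0.7089 = 2.169 / 0.7089 = 3.060.
n = 3.060² + 3 = 9.36 + 3 = 12.4.
Round up.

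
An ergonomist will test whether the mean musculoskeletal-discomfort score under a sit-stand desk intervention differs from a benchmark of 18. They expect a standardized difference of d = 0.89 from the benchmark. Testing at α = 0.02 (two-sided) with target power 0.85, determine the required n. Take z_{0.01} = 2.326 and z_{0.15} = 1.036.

n = 15

For a one-sample test: n = ((z_{α/2} + z_β) / d)².
z_{α/2} + z_β = 2.326 + 1.036 = 3.362.
n = (3.362 / 0.89)² = 3.778² = 14.27.
Round up.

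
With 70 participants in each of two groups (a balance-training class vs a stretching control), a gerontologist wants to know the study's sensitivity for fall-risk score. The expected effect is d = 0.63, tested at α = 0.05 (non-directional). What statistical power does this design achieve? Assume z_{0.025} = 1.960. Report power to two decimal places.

For two equal groups, power = Φ(d·√(n/2) − z_{α/2}).
d·√(n/2) = 0.63 × √(70/2) = 0.63 × 5.916 = 3.727.
z_β = 3.727 − 1.960 = 1.767.
Power = Φ(1.767) = 0.961.

power ≈ 0.96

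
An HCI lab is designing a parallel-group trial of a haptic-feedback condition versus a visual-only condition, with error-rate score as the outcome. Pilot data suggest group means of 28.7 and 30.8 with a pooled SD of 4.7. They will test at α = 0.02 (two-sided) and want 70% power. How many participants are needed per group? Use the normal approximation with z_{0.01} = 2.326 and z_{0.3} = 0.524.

n = 82 per group

Cohen's d = |M₁ − M₂| / SD_pooled = |28.7 − 30.8| / 4.7 = 2.1 / 4.7 = 0.447.
For two independent groups with equal n: n = 2·((z_{α/2} + z_β) / d)².
z_{α/2} + z_β = 2.326 + 0.524 = 2.850.
n = 2 × (2.850 / 0.447)² = 2 × 6.376² = 2 × 40.65 = 81.3.
Round up to the next whole participant.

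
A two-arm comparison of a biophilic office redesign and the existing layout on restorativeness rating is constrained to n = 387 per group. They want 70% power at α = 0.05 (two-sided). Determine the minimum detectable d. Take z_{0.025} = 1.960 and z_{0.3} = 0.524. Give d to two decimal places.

For two independent groups of n = 387 each: d_min = (z_{α/2} + z_β)·√(2/n).
z-sum = 1.960 + 0.524 = 2.484.
d_min = 2.484 × √(2/387) = 2.484 × 0.0719 = 0.179.

d_min ≈ 0.18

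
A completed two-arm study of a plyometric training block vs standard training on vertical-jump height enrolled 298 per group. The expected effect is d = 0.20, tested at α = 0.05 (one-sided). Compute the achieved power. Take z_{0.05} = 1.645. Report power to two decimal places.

For two equal groups, power = Φ(d·√(n/2) − z_{α}).
d·√(n/2) = 0.20 × √(298/2) = 0.20 × 12.207 = 2.441.
z_β = 2.441 − 1.645 = 0.796.
Power = Φ(0.796) = 0.787.

power ≈ 0.79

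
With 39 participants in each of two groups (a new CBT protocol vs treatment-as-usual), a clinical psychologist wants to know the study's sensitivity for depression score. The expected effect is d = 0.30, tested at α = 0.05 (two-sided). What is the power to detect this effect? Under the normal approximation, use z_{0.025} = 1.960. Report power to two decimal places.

For two equal groups, power = Φ(d·√(n/2) − z_{α/2}).
d·√(n/2) = 0.30 × √(39/2) = 0.30 × 4.416 = 1.325.
z_β = 1.325 − 1.960 = -0.635.
Power = Φ(-0.635) = 0.263.

power ≈ 0.26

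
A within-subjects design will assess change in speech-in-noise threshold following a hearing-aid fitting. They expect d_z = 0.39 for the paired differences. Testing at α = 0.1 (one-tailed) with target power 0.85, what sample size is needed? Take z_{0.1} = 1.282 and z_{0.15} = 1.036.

For a paired (one-sample on differences) test: n = ((z_{α} + z_β) / d)².
z_{α} + z_β = 1.282 + 1.036 = 2.318.
n = (2.318 / 0.39)² = 5.944² = 35.33.
Round up.

n = 36 pairs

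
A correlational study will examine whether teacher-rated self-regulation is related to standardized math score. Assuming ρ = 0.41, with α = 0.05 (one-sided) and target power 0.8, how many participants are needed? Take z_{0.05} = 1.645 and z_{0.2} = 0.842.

n = 36

Fisher's z: C = ½·ln((1+r)/(1−r)) = ½·ln(2.3898) = 0.4356.
n = ((z_{α} + z_β)/C)² + 3.
(1.645 + 0.842) / 0.4356 = 2.487 / 0.4356 = 5.709.
n = 5.709² + 3 = 32.60 + 3 = 35.6.
Round up.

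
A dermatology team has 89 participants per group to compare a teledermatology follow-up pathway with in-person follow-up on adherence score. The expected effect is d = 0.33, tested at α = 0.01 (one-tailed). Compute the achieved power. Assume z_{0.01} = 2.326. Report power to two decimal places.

power ≈ 0.45

For two equal groups, power = Φ(d·√(n/2) − z_{α}).
d·√(n/2) = 0.33 × √(89/2) = 0.33 × 6.671 = 2.201.
z_β = 2.201 − 2.326 = -0.125.
Power = Φ(-0.125) = 0.450.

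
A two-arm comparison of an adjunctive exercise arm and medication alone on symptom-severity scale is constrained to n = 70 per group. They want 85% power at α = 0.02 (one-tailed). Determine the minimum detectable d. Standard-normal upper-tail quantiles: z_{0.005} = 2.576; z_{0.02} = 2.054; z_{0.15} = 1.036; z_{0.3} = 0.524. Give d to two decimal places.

For two independent groups of n = 70 each: d_min = (z_{α} + z_β)·√(2/n).
z-sum = 2.054 + 1.036 = 3.090.
d_min = 3.090 × √(2/70) = 3.090 × 0.1690 = 0.522.

d_min ≈ 0.52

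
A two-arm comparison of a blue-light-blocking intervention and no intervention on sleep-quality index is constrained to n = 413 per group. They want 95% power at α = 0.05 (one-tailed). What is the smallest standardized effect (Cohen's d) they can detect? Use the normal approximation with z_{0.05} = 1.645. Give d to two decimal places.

d_min ≈ 0.23

For two independent groups of n = 413 each: d_min = (z_{α} + z_β)·√(2/n).
z-sum = 1.645 + 1.645 = 3.290.
d_min = 3.290 × √(2/413) = 3.290 × 0.0696 = 0.229.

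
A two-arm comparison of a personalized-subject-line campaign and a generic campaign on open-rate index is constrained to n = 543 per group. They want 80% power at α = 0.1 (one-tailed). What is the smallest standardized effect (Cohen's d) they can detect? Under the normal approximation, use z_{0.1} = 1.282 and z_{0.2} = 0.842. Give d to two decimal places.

d_min ≈ 0.13

For two independent groups of n = 543 each: d_min = (z_{α} + z_β)·√(2/n).
z-sum = 1.282 + 0.842 = 2.124.
d_min = 2.124 × √(2/543) = 2.124 × 0.0607 = 0.129.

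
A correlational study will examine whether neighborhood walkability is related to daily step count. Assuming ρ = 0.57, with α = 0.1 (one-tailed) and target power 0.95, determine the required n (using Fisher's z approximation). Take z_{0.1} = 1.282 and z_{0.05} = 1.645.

Fisher's z: C = ½·ln((1+r)/(1−r)) = ½·ln(3.6512) = 0.6475.
n = ((z_{α} + z_β)/C)² + 3.
(1.282 + 1.645) / 0.6475 = 2.927 / 0.6475 = 4.520.
n = 4.520² + 3 = 20.43 + 3 = 23.4.
Round up.

n = 24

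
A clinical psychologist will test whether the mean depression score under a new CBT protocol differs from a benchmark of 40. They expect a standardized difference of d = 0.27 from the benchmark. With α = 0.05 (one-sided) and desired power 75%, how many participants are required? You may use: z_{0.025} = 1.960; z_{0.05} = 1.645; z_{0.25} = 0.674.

n = 74

For a one-sample test: n = ((z_{α} + z_β) / d)².
z_{α} + z_β = 1.645 + 0.674 = 2.319.
n = (2.319 / 0.27)² = 8.589² = 73.77.
Round up.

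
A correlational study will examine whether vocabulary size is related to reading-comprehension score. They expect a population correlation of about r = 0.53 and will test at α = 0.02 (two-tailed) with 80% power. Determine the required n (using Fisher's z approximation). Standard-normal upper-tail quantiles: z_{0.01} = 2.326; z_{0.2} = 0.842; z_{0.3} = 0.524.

Fisher's z: C = ½·ln((1+r)/(1−r)) = ½·ln(3.2553) = 0.5901.
n = ((z_{α/2} + z_β)/C)² + 3.
(2.326 + 0.842) / 0.5901 = 3.168 / 0.5901 = 5.369.
n = 5.369² + 3 = 28.82 + 3 = 31.8.
Round up.

n = 32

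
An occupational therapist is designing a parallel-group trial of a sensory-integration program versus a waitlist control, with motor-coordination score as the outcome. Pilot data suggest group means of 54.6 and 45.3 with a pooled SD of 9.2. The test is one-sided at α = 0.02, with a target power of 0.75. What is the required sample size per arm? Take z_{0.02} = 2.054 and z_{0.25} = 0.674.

Cohen's d = |M₁ − M₂| / SD_pooled = |54.6 − 45.3| / 9.2 = 9.3 / 9.2 = 1.011.
For two independent groups with equal n: n = 2·((z_{α} + z_β) / d)².
z_{α} + z_β = 2.054 + 0.674 = 2.728.
n = 2 × (2.728 / 1.011)² = 2 × 2.698² = 2 × 7.28 = 14.6.
Round up to the next whole participant.

n = 15 per group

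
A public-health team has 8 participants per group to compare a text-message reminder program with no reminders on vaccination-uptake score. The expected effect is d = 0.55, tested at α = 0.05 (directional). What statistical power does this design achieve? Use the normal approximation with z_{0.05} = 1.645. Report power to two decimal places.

power ≈ 0.29

For two equal groups, power = Φ(d·√(n/2) − z_{α}).
d·√(n/2) = 0.55 × √(8/2) = 0.55 × 2.000 = 1.100.
z_β = 1.100 − 1.645 = -0.545.
Power = Φ(-0.545) = 0.293.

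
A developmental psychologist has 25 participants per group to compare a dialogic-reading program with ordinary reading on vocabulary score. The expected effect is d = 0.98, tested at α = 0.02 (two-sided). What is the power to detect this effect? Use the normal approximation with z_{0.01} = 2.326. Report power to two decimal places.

For two equal groups, power = Φ(d·√(n/2) − z_{α/2}).
d·√(n/2) = 0.98 × √(25/2) = 0.98 × 3.536 = 3.465.
z_β = 3.465 − 2.326 = 1.139.
Power = Φ(1.139) = 0.873.

power ≈ 0.87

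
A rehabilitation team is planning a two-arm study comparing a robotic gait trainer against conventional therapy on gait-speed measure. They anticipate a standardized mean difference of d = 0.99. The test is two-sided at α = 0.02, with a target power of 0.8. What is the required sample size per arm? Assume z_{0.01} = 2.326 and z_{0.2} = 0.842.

n = 21 per group

For two independent groups with equal n: n = 2·((z_{α/2} + z_β) / d)².
z_{α/2} + z_β = 2.326 + 0.842 = 3.168.
n = 2 × (3.168 / 0.99)² = 2 × 3.200² = 2 × 10.24 = 20.5.
Round up to the next whole participant.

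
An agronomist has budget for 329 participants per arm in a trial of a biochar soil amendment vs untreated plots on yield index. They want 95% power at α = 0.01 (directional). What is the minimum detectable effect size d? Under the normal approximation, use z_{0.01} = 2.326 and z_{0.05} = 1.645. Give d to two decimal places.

For two independent groups of n = 329 each: d_min = (z_{α} + z_β)·√(2/n).
z-sum = 2.326 + 1.645 = 3.971.
d_min = 3.971 × √(2/329) = 3.971 × 0.0780 = 0.310.

d_min ≈ 0.31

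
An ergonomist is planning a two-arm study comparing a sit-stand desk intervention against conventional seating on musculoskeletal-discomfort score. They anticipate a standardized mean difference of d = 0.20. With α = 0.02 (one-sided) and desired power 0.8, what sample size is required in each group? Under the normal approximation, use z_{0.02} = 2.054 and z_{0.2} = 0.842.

For two independent groups with equal n: n = 2·((z_{α} + z_β) / d)².
z_{α} + z_β = 2.054 + 0.842 = 2.896.
n = 2 × (2.896 / 0.20)² = 2 × 14.480² = 2 × 209.67 = 419.3.
Round up to the next whole participant.

n = 420 per group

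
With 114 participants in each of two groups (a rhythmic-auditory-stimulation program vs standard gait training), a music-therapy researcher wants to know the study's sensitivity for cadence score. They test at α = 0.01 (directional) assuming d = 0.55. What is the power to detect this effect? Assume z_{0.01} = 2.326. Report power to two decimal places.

power ≈ 0.97

For two equal groups, power = Φ(d·√(n/2) − z_{α}).
d·√(n/2) = 0.55 × √(114/2) = 0.55 × 7.550 = 4.152.
z_β = 4.152 − 2.326 = 1.826.
Power = Φ(1.826) = 0.966.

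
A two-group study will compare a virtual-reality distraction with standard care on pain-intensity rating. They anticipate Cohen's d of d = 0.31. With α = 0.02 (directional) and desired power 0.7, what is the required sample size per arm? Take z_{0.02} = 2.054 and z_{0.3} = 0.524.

n = 139 per group

For two independent groups with equal n: n = 2·((z_{α} + z_β) / d)².
z_{α} + z_β = 2.054 + 0.524 = 2.578.
n = 2 × (2.578 / 0.31)² = 2 × 8.316² = 2 × 69.16 = 138.3.
Round up to the next whole participant.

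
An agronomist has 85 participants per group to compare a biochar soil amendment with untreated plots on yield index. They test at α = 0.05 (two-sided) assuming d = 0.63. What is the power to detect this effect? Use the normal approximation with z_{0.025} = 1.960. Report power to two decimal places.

For two equal groups, power = Φ(d·√(n/2) − z_{α/2}).
d·√(n/2) = 0.63 × √(85/2) = 0.63 × 6.519 = 4.107.
z_β = 4.107 − 1.960 = 2.147.
Power = Φ(2.147) = 0.984.

power ≈ 0.98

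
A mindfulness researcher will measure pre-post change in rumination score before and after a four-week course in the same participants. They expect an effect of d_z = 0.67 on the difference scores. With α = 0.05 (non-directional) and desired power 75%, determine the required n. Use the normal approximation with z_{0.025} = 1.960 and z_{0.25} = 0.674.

n = 16 pairs

For a paired (one-sample on differences) test: n = ((z_{α/2} + z_β) / d)².
z_{α/2} + z_β = 1.960 + 0.674 = 2.634.
n = (2.634 / 0.67)² = 3.931² = 15.46.
Round up.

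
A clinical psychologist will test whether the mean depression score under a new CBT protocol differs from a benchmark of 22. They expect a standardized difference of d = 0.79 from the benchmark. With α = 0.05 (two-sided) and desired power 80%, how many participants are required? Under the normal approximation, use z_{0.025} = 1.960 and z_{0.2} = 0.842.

n = 13

For a one-sample test: n = ((z_{α/2} + z_β) / d)².
z_{α/2} + z_β = 1.960 + 0.842 = 2.802.
n = (2.802 / 0.79)² = 3.547² = 12.58.
Round up.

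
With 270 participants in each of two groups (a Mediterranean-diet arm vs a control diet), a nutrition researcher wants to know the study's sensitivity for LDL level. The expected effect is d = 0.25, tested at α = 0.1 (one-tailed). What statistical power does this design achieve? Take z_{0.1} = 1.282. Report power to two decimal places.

For two equal groups, power = Φ(d·√(n/2) − z_{α}).
d·√(n/2) = 0.25 × √(270/2) = 0.25 × 11.619 = 2.905.
z_β = 2.905 − 1.282 = 1.623.
Power = Φ(1.623) = 0.948.

power ≈ 0.95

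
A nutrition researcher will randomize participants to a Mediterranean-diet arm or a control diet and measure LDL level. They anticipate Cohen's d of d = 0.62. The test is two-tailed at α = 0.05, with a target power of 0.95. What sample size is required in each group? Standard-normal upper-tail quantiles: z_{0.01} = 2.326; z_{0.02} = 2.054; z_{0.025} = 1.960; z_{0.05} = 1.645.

n = 68 per group

For two independent groups with equal n: n = 2·((z_{α/2} + z_β) / d)².
z_{α/2} + z_β = 1.960 + 1.645 = 3.605.
n = 2 × (3.605 / 0.62)² = 2 × 5.815² = 2 × 33.81 = 67.6.
Round up to the next whole participant.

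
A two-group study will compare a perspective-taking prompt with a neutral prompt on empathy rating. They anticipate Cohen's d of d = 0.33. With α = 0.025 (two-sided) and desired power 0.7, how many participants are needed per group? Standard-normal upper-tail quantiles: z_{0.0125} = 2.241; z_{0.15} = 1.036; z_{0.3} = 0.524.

n = 141 per group

For two independent groups with equal n: n = 2·((z_{α/2} + z_β) / d)².
z_{α/2} + z_β = 2.241 + 0.524 = 2.765.
n = 2 × (2.765 / 0.33)² = 2 × 8.379² = 2 × 70.20 = 140.4.
Round up to the next whole participant.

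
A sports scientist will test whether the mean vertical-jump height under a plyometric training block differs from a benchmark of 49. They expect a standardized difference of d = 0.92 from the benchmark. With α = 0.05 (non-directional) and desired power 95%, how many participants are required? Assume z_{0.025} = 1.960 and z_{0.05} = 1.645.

n = 16

For a one-sample test: n = ((z_{α/2} + z_β) / d)².
z_{α/2} + z_β = 1.960 + 1.645 = 3.605.
n = (3.605 / 0.92)² = 3.918² = 15.35.
Round up.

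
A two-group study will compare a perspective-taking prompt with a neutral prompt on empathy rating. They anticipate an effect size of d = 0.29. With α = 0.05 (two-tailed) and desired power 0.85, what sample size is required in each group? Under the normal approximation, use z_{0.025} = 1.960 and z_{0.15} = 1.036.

n = 214 per group

For two independent groups with equal n: n = 2·((z_{α/2} + z_β) / d)².
z_{α/2} + z_β = 1.960 + 1.036 = 2.996.
n = 2 × (2.996 / 0.29)² = 2 × 10.331² = 2 × 106.73 = 213.5.
Round up to the next whole participant.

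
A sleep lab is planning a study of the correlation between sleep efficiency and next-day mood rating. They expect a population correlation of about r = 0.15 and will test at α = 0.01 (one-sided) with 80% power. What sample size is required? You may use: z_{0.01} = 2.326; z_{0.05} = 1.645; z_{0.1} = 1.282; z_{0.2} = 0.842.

Fisher's z: C = ½·ln((1+r)/(1−r)) = ½·ln(1.3529) = 0.1511.
n = ((z_{α} + z_β)/C)² + 3.
(2.326 + 0.842) / 0.1511 = 3.168 / 0.1511 = 20.966.
n = 20.966² + 3 = 439.58 + 3 = 442.6.
Round up.

n = 443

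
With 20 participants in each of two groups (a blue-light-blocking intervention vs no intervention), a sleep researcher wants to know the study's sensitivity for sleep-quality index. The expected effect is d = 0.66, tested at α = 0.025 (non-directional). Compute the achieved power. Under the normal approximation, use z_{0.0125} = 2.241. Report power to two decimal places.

power ≈ 0.44

For two equal groups, power = Φ(d·√(n/2) − z_{α/2}).
d·√(n/2) = 0.66 × √(20/2) = 0.66 × 3.162 = 2.087.
z_β = 2.087 − 2.241 = -0.154.
Power = Φ(-0.154) = 0.439.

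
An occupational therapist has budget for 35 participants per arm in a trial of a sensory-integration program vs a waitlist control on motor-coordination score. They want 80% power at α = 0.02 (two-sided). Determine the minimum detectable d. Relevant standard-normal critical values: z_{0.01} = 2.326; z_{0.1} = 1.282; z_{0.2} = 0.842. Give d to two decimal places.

For two independent groups of n = 35 each: d_min = (z_{α/2} + z_β)·√(2/n).
z-sum = 2.326 + 0.842 = 3.168.
d_min = 3.168 × √(2/35) = 3.168 × 0.2390 = 0.757.

d_min ≈ 0.76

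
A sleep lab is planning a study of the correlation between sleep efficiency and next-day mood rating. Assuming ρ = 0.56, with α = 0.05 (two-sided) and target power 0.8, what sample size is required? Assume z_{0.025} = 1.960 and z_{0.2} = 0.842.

Fisher's z: C = ½·ln((1+r)/(1−r)) = ½·ln(3.5455) = 0.6328.
n = ((z_{α/2} + z_β)/C)² + 3.
(1.960 + 0.842) / 0.6328 = 2.802 / 0.6328 = 4.428.
n = 4.428² + 3 = 19.61 + 3 = 22.6.
Round up.

n = 23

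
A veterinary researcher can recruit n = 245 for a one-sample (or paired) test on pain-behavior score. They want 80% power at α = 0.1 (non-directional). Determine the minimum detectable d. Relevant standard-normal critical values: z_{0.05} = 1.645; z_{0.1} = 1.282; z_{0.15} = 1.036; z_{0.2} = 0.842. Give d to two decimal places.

For a single sample (or paired design) of n = 245: d_min = (z_{α/2} + z_β)/√n.
z-sum = 1.645 + 0.842 = 2.487.
d_min = 2.487 / √245 = 2.487 / 15.652 = 0.159.

d_min ≈ 0.16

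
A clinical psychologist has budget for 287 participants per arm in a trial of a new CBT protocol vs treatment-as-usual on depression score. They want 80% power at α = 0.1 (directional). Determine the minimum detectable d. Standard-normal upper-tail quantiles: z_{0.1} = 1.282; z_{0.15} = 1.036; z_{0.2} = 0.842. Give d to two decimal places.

d_min ≈ 0.18

For two independent groups of n = 287 each: d_min = (z_{α} + z_β)·√(2/n).
z-sum = 1.282 + 0.842 = 2.124.
d_min = 2.124 × √(2/287) = 2.124 × 0.0835 = 0.177.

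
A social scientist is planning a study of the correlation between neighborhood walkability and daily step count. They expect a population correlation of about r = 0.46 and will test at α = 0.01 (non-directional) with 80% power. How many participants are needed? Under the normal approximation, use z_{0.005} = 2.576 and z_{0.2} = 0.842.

n = 51

Fisher's z: C = ½·ln((1+r)/(1−r)) = ½·ln(2.7037) = 0.4973.
n = ((z_{α/2} + z_β)/C)² + 3.
(2.576 + 0.842) / 0.4973 = 3.418 / 0.4973 = 6.873.
n = 6.873² + 3 = 47.24 + 3 = 50.2.
Round up.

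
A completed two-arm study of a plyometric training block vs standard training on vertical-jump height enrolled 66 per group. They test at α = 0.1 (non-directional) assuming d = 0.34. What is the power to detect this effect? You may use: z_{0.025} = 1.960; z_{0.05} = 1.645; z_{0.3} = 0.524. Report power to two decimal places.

For two equal groups, power = Φ(d·√(n/2) − z_{α/2}).
d·√(n/2) = 0.34 × √(66/2) = 0.34 × 5.745 = 1.953.
z_β = 1.953 − 1.645 = 0.308.
Power = Φ(0.308) = 0.621.

power ≈ 0.62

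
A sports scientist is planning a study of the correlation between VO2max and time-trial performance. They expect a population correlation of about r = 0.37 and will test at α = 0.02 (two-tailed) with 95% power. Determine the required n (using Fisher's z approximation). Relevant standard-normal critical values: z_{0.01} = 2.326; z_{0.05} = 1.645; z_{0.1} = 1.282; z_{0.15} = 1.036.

n = 108

Fisher's z: C = ½·ln((1+r)/(1−r)) = ½·ln(2.1746) = 0.3884.
n = ((z_{α/2} + z_β)/C)² + 3.
(2.326 + 1.645) / 0.3884 = 3.971 / 0.3884 = 10.224.
n = 10.224² + 3 = 104.53 + 3 = 107.5.
Round up.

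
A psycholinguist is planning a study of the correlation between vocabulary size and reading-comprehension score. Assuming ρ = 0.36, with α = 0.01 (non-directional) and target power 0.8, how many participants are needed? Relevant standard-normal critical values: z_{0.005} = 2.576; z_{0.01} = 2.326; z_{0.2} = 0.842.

Fisher's z: C = ½·ln((1+r)/(1−r)) = ½·ln(2.1250) = 0.3769.
n = ((z_{α/2} + z_β)/C)² + 3.
(2.576 + 0.842) / 0.3769 = 3.418 / 0.3769 = 9.069.
n = 9.069² + 3 = 82.24 + 3 = 85.2.
Round up.

n = 86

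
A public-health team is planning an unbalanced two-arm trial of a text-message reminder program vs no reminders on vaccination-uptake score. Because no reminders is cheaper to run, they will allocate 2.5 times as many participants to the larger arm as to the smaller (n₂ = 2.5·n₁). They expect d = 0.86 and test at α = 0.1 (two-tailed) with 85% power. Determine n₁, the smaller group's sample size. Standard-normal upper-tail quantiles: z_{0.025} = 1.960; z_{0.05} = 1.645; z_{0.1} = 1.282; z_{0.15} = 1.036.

n₁ = 14

With allocation ratio k = n₂/n₁ = 2.5, Var(x̄₁−x̄₂) = σ²(1/n₁ + 1/(k·n₁)) = σ²·(k+1)/(k·n₁).
So n₁ = (1 + 1/k)·((z_{α/2} + z_β)/d)² = 1.400 × (2.681/0.86)².
n₁ = 1.400 × 9.72 = 13.6.
Round up: n₁ = 14, giving n₂ = 2.5 × 14 = 35.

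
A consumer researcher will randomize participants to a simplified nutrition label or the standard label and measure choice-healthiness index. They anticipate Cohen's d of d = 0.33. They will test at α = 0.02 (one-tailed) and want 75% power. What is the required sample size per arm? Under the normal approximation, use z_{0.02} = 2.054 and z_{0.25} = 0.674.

n = 137 per group

For two independent groups with equal n: n = 2·((z_{α} + z_β) / d)².
z_{α} + z_β = 2.054 + 0.674 = 2.728.
n = 2 × (2.728 / 0.33)² = 2 × 8.267² = 2 × 68.34 = 136.7.
Round up to the next whole participant.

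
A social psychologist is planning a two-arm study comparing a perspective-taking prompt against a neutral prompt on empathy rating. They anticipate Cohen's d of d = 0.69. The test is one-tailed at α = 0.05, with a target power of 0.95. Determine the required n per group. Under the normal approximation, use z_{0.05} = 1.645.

n = 46 per group

For two independent groups with equal n: n = 2·((z_{α} + z_β) / d)².
z_{α} + z_β = 1.645 + 1.645 = 3.290.
n = 2 × (3.290 / 0.69)² = 2 × 4.768² = 2 × 22.73 = 45.5.
Round up to the next whole participant.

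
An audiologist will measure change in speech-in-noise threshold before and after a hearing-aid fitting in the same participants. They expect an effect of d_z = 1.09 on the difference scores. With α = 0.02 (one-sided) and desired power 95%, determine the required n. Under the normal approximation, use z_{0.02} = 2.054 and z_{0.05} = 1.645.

For a paired (one-sample on differences) test: n = ((z_{α} + z_β) / d)².
z_{α} + z_β = 2.054 + 1.645 = 3.699.
n = (3.699 / 1.09)² = 3.394² = 11.52.
Round up.

n = 12 pairs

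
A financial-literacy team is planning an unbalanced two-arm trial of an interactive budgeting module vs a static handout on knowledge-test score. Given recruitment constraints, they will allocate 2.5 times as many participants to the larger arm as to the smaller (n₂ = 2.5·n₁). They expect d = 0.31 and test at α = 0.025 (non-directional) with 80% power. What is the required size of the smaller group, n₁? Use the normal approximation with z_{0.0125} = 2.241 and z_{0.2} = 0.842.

n₁ = 139

With allocation ratio k = n₂/n₁ = 2.5, Var(x̄₁−x̄₂) = σ²(1/n₁ + 1/(k·n₁)) = σ²·(k+1)/(k·n₁).
So n₁ = (1 + 1/k)·((z_{α/2} + z_β)/d)² = 1.400 × (3.083/0.31)².
n₁ = 1.400 × 98.91 = 138.5.
Round up: n₁ = 139, giving n₂ = ⌈2.5 × 139⌉ = ⌈347.5⌉ = 348.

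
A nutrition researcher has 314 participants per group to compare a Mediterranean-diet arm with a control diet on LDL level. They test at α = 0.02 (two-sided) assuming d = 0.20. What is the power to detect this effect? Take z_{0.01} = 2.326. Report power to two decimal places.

For two equal groups, power = Φ(d·√(n/2) − z_{α/2}).
d·√(n/2) = 0.20 × √(314/2) = 0.20 × 12.530 = 2.506.
z_β = 2.506 − 2.326 = 0.180.
Power = Φ(0.180) = 0.571.

power ≈ 0.57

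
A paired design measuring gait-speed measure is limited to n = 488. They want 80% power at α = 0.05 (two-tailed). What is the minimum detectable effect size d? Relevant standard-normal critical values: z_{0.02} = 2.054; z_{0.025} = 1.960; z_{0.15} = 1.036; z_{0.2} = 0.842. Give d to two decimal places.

For a single sample (or paired design) of n = 488: d_min = (z_{α/2} + z_β)/√n.
z-sum = 1.960 + 0.842 = 2.802.
d_min = 2.802 / √488 = 2.802 / 22.091 = 0.127.

d_min ≈ 0.13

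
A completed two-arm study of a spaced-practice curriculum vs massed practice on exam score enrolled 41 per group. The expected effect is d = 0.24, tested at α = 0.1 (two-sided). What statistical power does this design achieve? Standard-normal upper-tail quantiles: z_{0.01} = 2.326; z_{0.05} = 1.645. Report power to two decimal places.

power ≈ 0.29

For two equal groups, power = Φ(d·√(n/2) − z_{α/2}).
d·√(n/2) = 0.24 × √(41/2) = 0.24 × 4.528 = 1.087.
z_β = 1.087 − 1.645 = -0.558.
Power = Φ(-0.558) = 0.288.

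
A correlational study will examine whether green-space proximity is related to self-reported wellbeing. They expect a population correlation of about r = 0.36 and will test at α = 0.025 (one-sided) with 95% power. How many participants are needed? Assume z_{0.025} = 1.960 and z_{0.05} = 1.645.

n = 95

Fisher's z: C = ½·ln((1+r)/(1−r)) = ½·ln(2.1250) = 0.3769.
n = ((z_{α} + z_β)/C)² + 3.
(1.960 + 1.645) / 0.3769 = 3.605 / 0.3769 = 9.565.
n = 9.565² + 3 = 91.49 + 3 = 94.5.
Round up.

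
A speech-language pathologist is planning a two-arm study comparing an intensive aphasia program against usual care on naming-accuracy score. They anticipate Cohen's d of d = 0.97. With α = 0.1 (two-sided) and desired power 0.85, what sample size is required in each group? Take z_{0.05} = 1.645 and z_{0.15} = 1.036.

n = 16 per group

For two independent groups with equal n: n = 2·((z_{α/2} + z_β) / d)².
z_{α/2} + z_β = 1.645 + 1.036 = 2.681.
n = 2 × (2.681 / 0.97)² = 2 × 2.764² = 2 × 7.64 = 15.3.
Round up to the next whole participant.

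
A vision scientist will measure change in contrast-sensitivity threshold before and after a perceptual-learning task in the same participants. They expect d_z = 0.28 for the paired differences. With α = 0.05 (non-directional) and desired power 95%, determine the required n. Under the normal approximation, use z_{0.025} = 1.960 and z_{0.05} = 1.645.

n = 166 pairs

For a paired (one-sample on differences) test: n = ((z_{α/2} + z_β) / d)².
z_{α/2} + z_β = 1.960 + 1.645 = 3.605.
n = (3.605 / 0.28)² = 12.875² = 165.77.
Round up.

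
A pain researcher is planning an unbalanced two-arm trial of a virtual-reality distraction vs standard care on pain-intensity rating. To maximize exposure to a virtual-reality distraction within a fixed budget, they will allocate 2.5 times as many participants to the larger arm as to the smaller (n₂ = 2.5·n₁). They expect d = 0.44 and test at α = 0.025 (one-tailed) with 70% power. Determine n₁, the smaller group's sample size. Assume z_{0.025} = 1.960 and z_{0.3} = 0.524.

With allocation ratio k = n₂/n₁ = 2.5, Var(x̄₁−x̄₂) = σ²(1/n₁ + 1/(k·n₁)) = σ²·(k+1)/(k·n₁).
So n₁ = (1 + 1/k)·((z_{α} + z_β)/d)² = 1.400 × (2.484/0.44)².
n₁ = 1.400 × 31.87 = 44.6.
Round up: n₁ = 45, giving n₂ = ⌈2.5 × 45⌉ = ⌈112.5⌉ = 113.

n₁ = 45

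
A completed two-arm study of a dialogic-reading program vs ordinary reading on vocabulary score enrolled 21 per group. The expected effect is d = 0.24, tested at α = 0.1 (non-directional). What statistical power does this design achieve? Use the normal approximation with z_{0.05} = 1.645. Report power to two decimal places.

For two equal groups, power = Φ(d·√(n/2) − z_{α/2}).
d·√(n/2) = 0.24 × √(21/2) = 0.24 × 3.240 = 0.778.
z_β = 0.778 − 1.645 = -0.867.
Power = Φ(-0.867) = 0.193.

power ≈ 0.19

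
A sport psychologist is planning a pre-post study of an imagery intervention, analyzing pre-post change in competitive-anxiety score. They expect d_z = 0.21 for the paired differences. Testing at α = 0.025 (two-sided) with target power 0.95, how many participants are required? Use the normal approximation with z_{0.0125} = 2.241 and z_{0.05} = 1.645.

n = 343 pairs

For a paired (one-sample on differences) test: n = ((z_{α/2} + z_β) / d)².
z_{α/2} + z_β = 2.241 + 1.645 = 3.886.
n = (3.886 / 0.21)² = 18.505² = 342.43.
Round up.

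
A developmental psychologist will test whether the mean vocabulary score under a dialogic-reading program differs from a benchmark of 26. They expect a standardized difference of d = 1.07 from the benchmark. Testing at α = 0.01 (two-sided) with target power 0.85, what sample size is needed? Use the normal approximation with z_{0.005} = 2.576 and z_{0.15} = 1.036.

For a one-sample test: n = ((z_{α/2} + z_β) / d)².
z_{α/2} + z_β = 2.576 + 1.036 = 3.612.
n = (3.612 / 1.07)² = 3.376² = 11.40.
Round up.

n = 12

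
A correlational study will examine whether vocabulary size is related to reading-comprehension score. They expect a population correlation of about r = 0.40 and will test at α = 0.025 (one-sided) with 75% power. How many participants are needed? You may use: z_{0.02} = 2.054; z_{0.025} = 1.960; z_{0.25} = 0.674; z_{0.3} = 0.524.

Fisher's z: C = ½·ln((1+r)/(1−r)) = ½·ln(2.3333) = 0.4236.
n = ((z_{α} + z_β)/C)² + 3.
(1.960 + 0.674) / 0.4236 = 2.634 / 0.4236 = 6.218.
n = 6.218² + 3 = 38.67 + 3 = 41.7.
Round up.

n = 42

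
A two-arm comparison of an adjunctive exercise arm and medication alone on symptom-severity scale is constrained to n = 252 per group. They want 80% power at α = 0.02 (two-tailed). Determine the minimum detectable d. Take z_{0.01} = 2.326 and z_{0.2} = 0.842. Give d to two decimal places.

d_min ≈ 0.28

For two independent groups of n = 252 each: d_min = (z_{α/2} + z_β)·√(2/n).
z-sum = 2.326 + 0.842 = 3.168.
d_min = 3.168 × √(2/252) = 3.168 × 0.0891 = 0.282.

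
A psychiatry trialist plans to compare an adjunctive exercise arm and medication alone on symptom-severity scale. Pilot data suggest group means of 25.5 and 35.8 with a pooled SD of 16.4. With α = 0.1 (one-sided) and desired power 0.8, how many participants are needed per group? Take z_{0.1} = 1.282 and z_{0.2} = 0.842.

Cohen's d = |M₁ − M₂| / SD_pooled = |25.5 − 35.8| / 16.4 = 10.3 / 16.4 = 0.628.
For two independent groups with equal n: n = 2·((z_{α} + z_β) / d)².
z_{α} + z_β = 1.282 + 0.842 = 2.124.
n = 2 × (2.124 / 0.628)² = 2 × 3.382² = 2 × 11.44 = 22.9.
Round up to the next whole participant.

n = 23 per group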